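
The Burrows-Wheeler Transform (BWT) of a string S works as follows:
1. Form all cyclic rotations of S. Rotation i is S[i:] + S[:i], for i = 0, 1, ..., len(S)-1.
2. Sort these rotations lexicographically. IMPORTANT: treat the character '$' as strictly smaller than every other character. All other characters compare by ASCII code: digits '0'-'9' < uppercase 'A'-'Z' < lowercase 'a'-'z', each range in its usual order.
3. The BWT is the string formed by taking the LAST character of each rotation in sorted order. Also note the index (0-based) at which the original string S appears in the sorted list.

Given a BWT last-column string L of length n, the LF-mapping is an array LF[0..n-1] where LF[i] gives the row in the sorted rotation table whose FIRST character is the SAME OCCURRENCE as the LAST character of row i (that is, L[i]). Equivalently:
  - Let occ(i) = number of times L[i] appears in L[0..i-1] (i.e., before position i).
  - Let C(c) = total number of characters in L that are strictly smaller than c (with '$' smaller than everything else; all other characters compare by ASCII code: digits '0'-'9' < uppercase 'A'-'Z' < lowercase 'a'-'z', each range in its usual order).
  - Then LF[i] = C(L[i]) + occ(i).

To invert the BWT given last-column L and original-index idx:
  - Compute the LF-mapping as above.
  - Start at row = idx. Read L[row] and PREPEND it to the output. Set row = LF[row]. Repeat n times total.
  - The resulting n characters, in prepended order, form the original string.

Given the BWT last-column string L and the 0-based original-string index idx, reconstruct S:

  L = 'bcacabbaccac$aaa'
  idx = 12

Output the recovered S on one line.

Answer: caaccaaabacbacb$

Derivation:
LF mapping: 8 11 1 12 2 9 10 3 13 14 4 15 0 5 6 7
Walk LF starting at row 12, prepending L[row]:
  step 1: row=12, L[12]='$', prepend. Next row=LF[12]=0
  step 2: row=0, L[0]='b', prepend. Next row=LF[0]=8
  step 3: row=8, L[8]='c', prepend. Next row=LF[8]=13
  step 4: row=13, L[13]='a', prepend. Next row=LF[13]=5
  step 5: row=5, L[5]='b', prepend. Next row=LF[5]=9
  step 6: row=9, L[9]='c', prepend. Next row=LF[9]=14
  step 7: row=14, L[14]='a', prepend. Next row=LF[14]=6
  step 8: row=6, L[6]='b', prepend. Next row=LF[6]=10
  step 9: row=10, L[10]='a', prepend. Next row=LF[10]=4
  step 10: row=4, L[4]='a', prepend. Next row=LF[4]=2
  step 11: row=2, L[2]='a', prepend. Next row=LF[2]=1
  step 12: row=1, L[1]='c', prepend. Next row=LF[1]=11
  step 13: row=11, L[11]='c', prepend. Next row=LF[11]=15
  step 14: row=15, L[15]='a', prepend. Next row=LF[15]=7
  step 15: row=7, L[7]='a', prepend. Next row=LF[7]=3
  step 16: row=3, L[3]='c', prepend. Next row=LF[3]=12
Reversed output: caaccaaabacbacb$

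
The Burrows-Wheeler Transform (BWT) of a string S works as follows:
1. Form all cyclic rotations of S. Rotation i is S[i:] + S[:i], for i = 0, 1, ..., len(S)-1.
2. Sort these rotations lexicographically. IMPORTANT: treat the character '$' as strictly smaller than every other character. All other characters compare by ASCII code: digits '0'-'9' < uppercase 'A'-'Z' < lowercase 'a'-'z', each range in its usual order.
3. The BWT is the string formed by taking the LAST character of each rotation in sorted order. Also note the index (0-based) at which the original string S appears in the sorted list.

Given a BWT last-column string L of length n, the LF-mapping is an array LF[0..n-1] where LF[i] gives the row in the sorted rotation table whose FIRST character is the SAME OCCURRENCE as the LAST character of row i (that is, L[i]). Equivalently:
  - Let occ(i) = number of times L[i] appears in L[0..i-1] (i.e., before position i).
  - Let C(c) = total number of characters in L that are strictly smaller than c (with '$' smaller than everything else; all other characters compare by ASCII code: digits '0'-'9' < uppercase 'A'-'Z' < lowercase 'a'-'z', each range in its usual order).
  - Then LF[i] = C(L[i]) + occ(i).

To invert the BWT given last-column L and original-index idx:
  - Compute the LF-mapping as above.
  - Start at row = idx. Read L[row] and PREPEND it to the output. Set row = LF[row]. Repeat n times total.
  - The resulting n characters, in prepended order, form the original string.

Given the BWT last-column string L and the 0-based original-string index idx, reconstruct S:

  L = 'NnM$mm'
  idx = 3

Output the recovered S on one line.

LF mapping: 2 5 1 0 3 4
Walk LF starting at row 3, prepending L[row]:
  step 1: row=3, L[3]='$', prepend. Next row=LF[3]=0
  step 2: row=0, L[0]='N', prepend. Next row=LF[0]=2
  step 3: row=2, L[2]='M', prepend. Next row=LF[2]=1
  step 4: row=1, L[1]='n', prepend. Next row=LF[1]=5
  step 5: row=5, L[5]='m', prepend. Next row=LF[5]=4
  step 6: row=4, L[4]='m', prepend. Next row=LF[4]=3
Reversed output: mmnMN$

Answer: mmnMN$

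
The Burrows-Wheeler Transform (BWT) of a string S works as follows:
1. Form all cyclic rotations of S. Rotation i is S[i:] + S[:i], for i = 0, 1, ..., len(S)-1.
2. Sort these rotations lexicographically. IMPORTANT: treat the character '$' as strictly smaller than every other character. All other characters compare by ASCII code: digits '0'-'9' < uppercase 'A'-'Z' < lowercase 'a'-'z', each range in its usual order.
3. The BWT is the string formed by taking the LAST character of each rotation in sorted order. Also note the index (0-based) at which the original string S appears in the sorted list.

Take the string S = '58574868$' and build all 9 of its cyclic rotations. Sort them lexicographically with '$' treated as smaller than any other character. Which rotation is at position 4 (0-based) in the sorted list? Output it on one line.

All 9 rotations (rotation i = S[i:]+S[:i]):
  rot[0] = 58574868$
  rot[1] = 8574868$5
  rot[2] = 574868$58
  rot[3] = 74868$585
  rot[4] = 4868$5857
  rot[5] = 868$58574
  rot[6] = 68$585748
  rot[7] = 8$5857486
  rot[8] = $58574868
Sorted (with $ < everything):
  sorted[0] = $58574868
  sorted[1] = 4868$5857
  sorted[2] = 574868$58
  sorted[3] = 58574868$
  sorted[4] = 68$585748
  sorted[5] = 74868$585
  sorted[6] = 8$5857486
  sorted[7] = 8574868$5
  sorted[8] = 868$58574
sorted[4] = 68$585748

Answer: 68$585748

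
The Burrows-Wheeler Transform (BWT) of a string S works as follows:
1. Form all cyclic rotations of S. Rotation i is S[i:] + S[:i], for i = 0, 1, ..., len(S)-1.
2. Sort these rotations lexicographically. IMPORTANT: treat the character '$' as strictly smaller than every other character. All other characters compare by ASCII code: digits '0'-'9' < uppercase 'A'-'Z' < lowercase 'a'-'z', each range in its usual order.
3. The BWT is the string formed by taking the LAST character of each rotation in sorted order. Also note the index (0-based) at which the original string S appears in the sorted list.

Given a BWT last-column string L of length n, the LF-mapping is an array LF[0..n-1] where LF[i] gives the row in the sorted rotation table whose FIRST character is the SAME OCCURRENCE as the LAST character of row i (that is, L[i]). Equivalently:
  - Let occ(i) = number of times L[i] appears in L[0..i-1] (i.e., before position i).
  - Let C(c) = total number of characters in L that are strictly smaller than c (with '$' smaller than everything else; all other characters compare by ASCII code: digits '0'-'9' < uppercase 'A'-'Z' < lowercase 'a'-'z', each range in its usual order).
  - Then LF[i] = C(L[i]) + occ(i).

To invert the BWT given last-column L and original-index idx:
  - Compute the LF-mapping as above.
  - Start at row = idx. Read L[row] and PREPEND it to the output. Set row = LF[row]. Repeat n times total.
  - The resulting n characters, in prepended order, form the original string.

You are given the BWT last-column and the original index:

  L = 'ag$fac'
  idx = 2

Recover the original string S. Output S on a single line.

Answer: afcga$

Derivation:
LF mapping: 1 5 0 4 2 3
Walk LF starting at row 2, prepending L[row]:
  step 1: row=2, L[2]='$', prepend. Next row=LF[2]=0
  step 2: row=0, L[0]='a', prepend. Next row=LF[0]=1
  step 3: row=1, L[1]='g', prepend. Next row=LF[1]=5
  step 4: row=5, L[5]='c', prepend. Next row=LF[5]=3
  step 5: row=3, L[3]='f', prepend. Next row=LF[3]=4
  step 6: row=4, L[4]='a', prepend. Next row=LF[4]=2
Reversed output: afcga$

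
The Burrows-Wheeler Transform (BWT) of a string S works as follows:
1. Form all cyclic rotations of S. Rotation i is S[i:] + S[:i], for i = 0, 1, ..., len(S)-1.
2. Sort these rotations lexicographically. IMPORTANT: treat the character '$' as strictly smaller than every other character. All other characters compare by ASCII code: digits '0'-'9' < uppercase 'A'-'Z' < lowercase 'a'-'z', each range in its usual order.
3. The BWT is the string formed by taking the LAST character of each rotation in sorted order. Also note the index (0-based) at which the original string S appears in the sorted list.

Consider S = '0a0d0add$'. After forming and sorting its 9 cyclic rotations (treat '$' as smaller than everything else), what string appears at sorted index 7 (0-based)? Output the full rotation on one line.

All 9 rotations (rotation i = S[i:]+S[:i]):
  rot[0] = 0a0d0add$
  rot[1] = a0d0add$0
  rot[2] = 0d0add$0a
  rot[3] = d0add$0a0
  rot[4] = 0add$0a0d
  rot[5] = add$0a0d0
  rot[6] = dd$0a0d0a
  rot[7] = d$0a0d0ad
  rot[8] = $0a0d0add
Sorted (with $ < everything):
  sorted[0] = $0a0d0add
  sorted[1] = 0a0d0add$
  sorted[2] = 0add$0a0d
  sorted[3] = 0d0add$0a
  sorted[4] = a0d0add$0
  sorted[5] = add$0a0d0
  sorted[6] = d$0a0d0ad
  sorted[7] = d0add$0a0
  sorted[8] = dd$0a0d0a
sorted[7] = d0add$0a0

Answer: d0add$0a0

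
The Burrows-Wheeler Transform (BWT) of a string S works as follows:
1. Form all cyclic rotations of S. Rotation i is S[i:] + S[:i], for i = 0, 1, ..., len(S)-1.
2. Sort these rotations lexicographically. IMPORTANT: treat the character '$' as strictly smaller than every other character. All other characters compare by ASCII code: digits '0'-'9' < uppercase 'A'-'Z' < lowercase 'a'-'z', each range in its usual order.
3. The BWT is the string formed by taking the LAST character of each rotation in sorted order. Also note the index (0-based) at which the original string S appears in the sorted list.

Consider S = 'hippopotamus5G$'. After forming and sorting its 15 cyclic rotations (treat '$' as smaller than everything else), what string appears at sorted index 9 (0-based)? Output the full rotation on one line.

Answer: popotamus5G$hip

Derivation:
All 15 rotations (rotation i = S[i:]+S[:i]):
  rot[0] = hippopotamus5G$
  rot[1] = ippopotamus5G$h
  rot[2] = ppopotamus5G$hi
  rot[3] = popotamus5G$hip
  rot[4] = opotamus5G$hipp
  rot[5] = potamus5G$hippo
  rot[6] = otamus5G$hippop
  rot[7] = tamus5G$hippopo
  rot[8] = amus5G$hippopot
  rot[9] = mus5G$hippopota
  rot[10] = us5G$hippopotam
  rot[11] = s5G$hippopotamu
  rot[12] = 5G$hippopotamus
  rot[13] = G$hippopotamus5
  rot[14] = $hippopotamus5G
Sorted (with $ < everything):
  sorted[0] = $hippopotamus5G
  sorted[1] = 5G$hippopotamus
  sorted[2] = G$hippopotamus5
  sorted[3] = amus5G$hippopot
  sorted[4] = hippopotamus5G$
  sorted[5] = ippopotamus5G$h
  sorted[6] = mus5G$hippopota
  sorted[7] = opotamus5G$hipp
  sorted[8] = otamus5G$hippop
  sorted[9] = popotamus5G$hip
  sorted[10] = potamus5G$hippo
  sorted[11] = ppopotamus5G$hi
  sorted[12] = s5G$hippopotamu
  sorted[13] = tamus5G$hippopo
  sorted[14] = us5G$hippopotam
sorted[9] = popotamus5G$hip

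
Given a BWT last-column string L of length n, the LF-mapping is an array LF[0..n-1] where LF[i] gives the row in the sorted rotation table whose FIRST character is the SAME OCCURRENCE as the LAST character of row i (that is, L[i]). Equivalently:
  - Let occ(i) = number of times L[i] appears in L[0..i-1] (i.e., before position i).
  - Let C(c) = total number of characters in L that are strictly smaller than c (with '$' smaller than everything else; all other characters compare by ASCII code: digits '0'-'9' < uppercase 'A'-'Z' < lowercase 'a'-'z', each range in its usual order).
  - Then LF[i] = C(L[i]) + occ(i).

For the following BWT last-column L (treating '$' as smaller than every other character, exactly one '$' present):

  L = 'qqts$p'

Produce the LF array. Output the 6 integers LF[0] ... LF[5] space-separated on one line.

Char counts: '$':1, 'p':1, 'q':2, 's':1, 't':1
C (first-col start): C('$')=0, C('p')=1, C('q')=2, C('s')=4, C('t')=5
L[0]='q': occ=0, LF[0]=C('q')+0=2+0=2
L[1]='q': occ=1, LF[1]=C('q')+1=2+1=3
L[2]='t': occ=0, LF[2]=C('t')+0=5+0=5
L[3]='s': occ=0, LF[3]=C('s')+0=4+0=4
L[4]='$': occ=0, LF[4]=C('$')+0=0+0=0
L[5]='p': occ=0, LF[5]=C('p')+0=1+0=1

Answer: 2 3 5 4 0 1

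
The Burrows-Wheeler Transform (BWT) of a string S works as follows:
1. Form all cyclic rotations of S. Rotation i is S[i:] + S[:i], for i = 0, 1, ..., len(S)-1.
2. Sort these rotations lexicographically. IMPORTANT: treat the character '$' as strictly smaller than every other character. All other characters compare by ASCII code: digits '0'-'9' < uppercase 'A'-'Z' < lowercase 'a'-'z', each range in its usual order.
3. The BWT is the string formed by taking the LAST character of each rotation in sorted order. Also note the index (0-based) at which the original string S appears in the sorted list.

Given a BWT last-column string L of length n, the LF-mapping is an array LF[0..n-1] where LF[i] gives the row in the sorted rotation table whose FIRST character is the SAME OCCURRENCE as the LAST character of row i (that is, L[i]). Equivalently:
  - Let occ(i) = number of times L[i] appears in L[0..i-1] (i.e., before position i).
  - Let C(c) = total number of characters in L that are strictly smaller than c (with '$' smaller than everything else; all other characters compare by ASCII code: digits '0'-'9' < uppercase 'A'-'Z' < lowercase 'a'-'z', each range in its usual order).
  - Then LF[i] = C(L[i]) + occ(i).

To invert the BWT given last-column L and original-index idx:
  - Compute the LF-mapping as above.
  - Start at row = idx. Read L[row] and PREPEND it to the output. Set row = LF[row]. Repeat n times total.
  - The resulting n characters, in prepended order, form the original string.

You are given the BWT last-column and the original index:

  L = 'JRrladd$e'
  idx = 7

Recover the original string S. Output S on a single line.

Answer: ladderRJ$

Derivation:
LF mapping: 1 2 8 7 3 4 5 0 6
Walk LF starting at row 7, prepending L[row]:
  step 1: row=7, L[7]='$', prepend. Next row=LF[7]=0
  step 2: row=0, L[0]='J', prepend. Next row=LF[0]=1
  step 3: row=1, L[1]='R', prepend. Next row=LF[1]=2
  step 4: row=2, L[2]='r', prepend. Next row=LF[2]=8
  step 5: row=8, L[8]='e', prepend. Next row=LF[8]=6
  step 6: row=6, L[6]='d', prepend. Next row=LF[6]=5
  step 7: row=5, L[5]='d', prepend. Next row=LF[5]=4
  step 8: row=4, L[4]='a', prepend. Next row=LF[4]=3
  step 9: row=3, L[3]='l', prepend. Next row=LF[3]=7
Reversed output: ladderRJ$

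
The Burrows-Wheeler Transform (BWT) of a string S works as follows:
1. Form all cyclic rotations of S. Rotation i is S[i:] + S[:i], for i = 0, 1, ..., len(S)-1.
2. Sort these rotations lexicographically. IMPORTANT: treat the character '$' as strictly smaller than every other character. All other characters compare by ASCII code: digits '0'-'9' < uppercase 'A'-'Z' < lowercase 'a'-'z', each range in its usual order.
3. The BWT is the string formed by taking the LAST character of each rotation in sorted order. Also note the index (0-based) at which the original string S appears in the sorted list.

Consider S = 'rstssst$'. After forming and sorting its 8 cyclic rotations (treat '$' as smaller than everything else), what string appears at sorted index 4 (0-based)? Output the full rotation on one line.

Answer: st$rstss

Derivation:
All 8 rotations (rotation i = S[i:]+S[:i]):
  rot[0] = rstssst$
  rot[1] = stssst$r
  rot[2] = tssst$rs
  rot[3] = ssst$rst
  rot[4] = sst$rsts
  rot[5] = st$rstss
  rot[6] = t$rstsss
  rot[7] = $rstssst
Sorted (with $ < everything):
  sorted[0] = $rstssst
  sorted[1] = rstssst$
  sorted[2] = ssst$rst
  sorted[3] = sst$rsts
  sorted[4] = st$rstss
  sorted[5] = stssst$r
  sorted[6] = t$rstsss
  sorted[7] = tssst$rs
sorted[4] = st$rstss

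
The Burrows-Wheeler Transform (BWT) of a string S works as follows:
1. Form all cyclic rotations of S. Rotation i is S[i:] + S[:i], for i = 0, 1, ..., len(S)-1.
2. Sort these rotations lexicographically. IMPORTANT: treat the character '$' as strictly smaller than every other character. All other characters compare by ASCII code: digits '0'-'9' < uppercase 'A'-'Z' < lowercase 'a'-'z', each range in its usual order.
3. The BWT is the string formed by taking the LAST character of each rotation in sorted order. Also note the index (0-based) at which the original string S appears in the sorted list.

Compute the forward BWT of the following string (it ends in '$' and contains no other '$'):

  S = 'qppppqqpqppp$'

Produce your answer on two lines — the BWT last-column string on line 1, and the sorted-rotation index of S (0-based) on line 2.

Answer: pppqqppqpp$qp
10

Derivation:
All 13 rotations (rotation i = S[i:]+S[:i]):
  rot[0] = qppppqqpqppp$
  rot[1] = ppppqqpqppp$q
  rot[2] = pppqqpqppp$qp
  rot[3] = ppqqpqppp$qpp
  rot[4] = pqqpqppp$qppp
  rot[5] = qqpqppp$qpppp
  rot[6] = qpqppp$qppppq
  rot[7] = pqppp$qppppqq
  rot[8] = qppp$qppppqqp
  rot[9] = ppp$qppppqqpq
  rot[10] = pp$qppppqqpqp
  rot[11] = p$qppppqqpqpp
  rot[12] = $qppppqqpqppp
Sorted (with $ < everything):
  sorted[0] = $qppppqqpqppp  (last char: 'p')
  sorted[1] = p$qppppqqpqpp  (last char: 'p')
  sorted[2] = pp$qppppqqpqp  (last char: 'p')
  sorted[3] = ppp$qppppqqpq  (last char: 'q')
  sorted[4] = ppppqqpqppp$q  (last char: 'q')
  sorted[5] = pppqqpqppp$qp  (last char: 'p')
  sorted[6] = ppqqpqppp$qpp  (last char: 'p')
  sorted[7] = pqppp$qppppqq  (last char: 'q')
  sorted[8] = pqqpqppp$qppp  (last char: 'p')
  sorted[9] = qppp$qppppqqp  (last char: 'p')
  sorted[10] = qppppqqpqppp$  (last char: '$')
  sorted[11] = qpqppp$qppppq  (last char: 'q')
  sorted[12] = qqpqppp$qpppp  (last char: 'p')
Last column: pppqqppqpp$qp
Original string S is at sorted index 10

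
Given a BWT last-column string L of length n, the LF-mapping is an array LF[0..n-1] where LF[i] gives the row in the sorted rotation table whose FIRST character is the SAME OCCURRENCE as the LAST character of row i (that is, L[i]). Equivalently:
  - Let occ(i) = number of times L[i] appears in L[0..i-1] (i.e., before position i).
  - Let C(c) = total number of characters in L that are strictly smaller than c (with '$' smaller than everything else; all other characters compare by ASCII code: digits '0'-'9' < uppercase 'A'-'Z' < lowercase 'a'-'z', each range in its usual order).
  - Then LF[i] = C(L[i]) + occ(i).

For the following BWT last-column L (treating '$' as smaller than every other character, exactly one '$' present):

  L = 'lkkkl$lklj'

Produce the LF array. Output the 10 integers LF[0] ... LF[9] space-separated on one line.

Char counts: '$':1, 'j':1, 'k':4, 'l':4
C (first-col start): C('$')=0, C('j')=1, C('k')=2, C('l')=6
L[0]='l': occ=0, LF[0]=C('l')+0=6+0=6
L[1]='k': occ=0, LF[1]=C('k')+0=2+0=2
L[2]='k': occ=1, LF[2]=C('k')+1=2+1=3
L[3]='k': occ=2, LF[3]=C('k')+2=2+2=4
L[4]='l': occ=1, LF[4]=C('l')+1=6+1=7
L[5]='$': occ=0, LF[5]=C('$')+0=0+0=0
L[6]='l': occ=2, LF[6]=C('l')+2=6+2=8
L[7]='k': occ=3, LF[7]=C('k')+3=2+3=5
L[8]='l': occ=3, LF[8]=C('l')+3=6+3=9
L[9]='j': occ=0, LF[9]=C('j')+0=1+0=1

Answer: 6 2 3 4 7 0 8 5 9 1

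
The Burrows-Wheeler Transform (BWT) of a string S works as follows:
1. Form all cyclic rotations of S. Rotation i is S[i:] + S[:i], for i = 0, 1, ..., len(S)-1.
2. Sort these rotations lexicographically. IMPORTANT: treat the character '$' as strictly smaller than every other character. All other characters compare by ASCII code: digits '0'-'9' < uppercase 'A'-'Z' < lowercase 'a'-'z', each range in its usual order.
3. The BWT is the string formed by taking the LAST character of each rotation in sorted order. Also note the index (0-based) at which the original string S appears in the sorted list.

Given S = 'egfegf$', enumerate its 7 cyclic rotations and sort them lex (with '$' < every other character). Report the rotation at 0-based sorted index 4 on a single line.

All 7 rotations (rotation i = S[i:]+S[:i]):
  rot[0] = egfegf$
  rot[1] = gfegf$e
  rot[2] = fegf$eg
  rot[3] = egf$egf
  rot[4] = gf$egfe
  rot[5] = f$egfeg
  rot[6] = $egfegf
Sorted (with $ < everything):
  sorted[0] = $egfegf
  sorted[1] = egf$egf
  sorted[2] = egfegf$
  sorted[3] = f$egfeg
  sorted[4] = fegf$eg
  sorted[5] = gf$egfe
  sorted[6] = gfegf$e
sorted[4] = fegf$eg

Answer: fegf$eg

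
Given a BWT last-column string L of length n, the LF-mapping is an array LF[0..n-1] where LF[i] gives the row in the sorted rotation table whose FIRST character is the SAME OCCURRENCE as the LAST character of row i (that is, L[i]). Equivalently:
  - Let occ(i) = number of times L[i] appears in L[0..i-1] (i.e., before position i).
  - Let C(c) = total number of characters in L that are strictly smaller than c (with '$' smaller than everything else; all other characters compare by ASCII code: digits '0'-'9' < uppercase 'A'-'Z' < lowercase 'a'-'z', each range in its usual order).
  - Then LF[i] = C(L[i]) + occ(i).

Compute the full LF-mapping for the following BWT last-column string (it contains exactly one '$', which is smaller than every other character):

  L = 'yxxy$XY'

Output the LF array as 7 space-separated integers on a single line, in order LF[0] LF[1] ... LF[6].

Answer: 5 3 4 6 0 1 2

Derivation:
Char counts: '$':1, 'X':1, 'Y':1, 'x':2, 'y':2
C (first-col start): C('$')=0, C('X')=1, C('Y')=2, C('x')=3, C('y')=5
L[0]='y': occ=0, LF[0]=C('y')+0=5+0=5
L[1]='x': occ=0, LF[1]=C('x')+0=3+0=3
L[2]='x': occ=1, LF[2]=C('x')+1=3+1=4
L[3]='y': occ=1, LF[3]=C('y')+1=5+1=6
L[4]='$': occ=0, LF[4]=C('$')+0=0+0=0
L[5]='X': occ=0, LF[5]=C('X')+0=1+0=1
L[6]='Y': occ=0, LF[6]=C('Y')+0=2+0=2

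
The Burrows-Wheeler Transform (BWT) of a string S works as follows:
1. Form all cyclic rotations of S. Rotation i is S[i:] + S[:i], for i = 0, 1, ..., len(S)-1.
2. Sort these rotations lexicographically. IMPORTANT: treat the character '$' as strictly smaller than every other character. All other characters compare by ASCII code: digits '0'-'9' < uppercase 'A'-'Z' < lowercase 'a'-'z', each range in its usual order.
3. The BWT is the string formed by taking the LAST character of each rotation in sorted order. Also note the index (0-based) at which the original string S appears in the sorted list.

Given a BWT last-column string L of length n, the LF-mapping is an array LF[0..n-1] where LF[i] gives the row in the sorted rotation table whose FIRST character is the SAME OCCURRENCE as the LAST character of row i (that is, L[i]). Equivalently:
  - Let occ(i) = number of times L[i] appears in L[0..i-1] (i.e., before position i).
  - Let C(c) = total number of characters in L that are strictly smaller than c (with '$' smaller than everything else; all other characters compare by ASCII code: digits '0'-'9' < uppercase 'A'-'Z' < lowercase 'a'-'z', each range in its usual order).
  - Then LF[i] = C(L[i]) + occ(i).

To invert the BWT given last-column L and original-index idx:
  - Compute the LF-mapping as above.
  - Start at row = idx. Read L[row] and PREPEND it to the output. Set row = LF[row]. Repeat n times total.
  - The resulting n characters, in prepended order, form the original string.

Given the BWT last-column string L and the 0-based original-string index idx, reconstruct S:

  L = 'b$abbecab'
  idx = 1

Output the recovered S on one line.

LF mapping: 3 0 1 4 5 8 7 2 6
Walk LF starting at row 1, prepending L[row]:
  step 1: row=1, L[1]='$', prepend. Next row=LF[1]=0
  step 2: row=0, L[0]='b', prepend. Next row=LF[0]=3
  step 3: row=3, L[3]='b', prepend. Next row=LF[3]=4
  step 4: row=4, L[4]='b', prepend. Next row=LF[4]=5
  step 5: row=5, L[5]='e', prepend. Next row=LF[5]=8
  step 6: row=8, L[8]='b', prepend. Next row=LF[8]=6
  step 7: row=6, L[6]='c', prepend. Next row=LF[6]=7
  step 8: row=7, L[7]='a', prepend. Next row=LF[7]=2
  step 9: row=2, L[2]='a', prepend. Next row=LF[2]=1
Reversed output: aacbebbb$

Answer: aacbebbb$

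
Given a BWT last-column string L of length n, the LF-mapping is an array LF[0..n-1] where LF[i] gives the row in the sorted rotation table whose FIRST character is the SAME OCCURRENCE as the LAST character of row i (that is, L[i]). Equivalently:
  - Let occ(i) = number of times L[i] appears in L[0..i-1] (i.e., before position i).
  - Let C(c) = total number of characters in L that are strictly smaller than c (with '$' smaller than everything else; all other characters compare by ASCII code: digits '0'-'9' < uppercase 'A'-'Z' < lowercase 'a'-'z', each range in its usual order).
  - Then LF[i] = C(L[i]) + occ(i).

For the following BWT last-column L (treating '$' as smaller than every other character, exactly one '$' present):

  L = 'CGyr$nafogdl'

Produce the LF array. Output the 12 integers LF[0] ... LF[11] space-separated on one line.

Answer: 1 2 11 10 0 8 3 5 9 6 4 7

Derivation:
Char counts: '$':1, 'C':1, 'G':1, 'a':1, 'd':1, 'f':1, 'g':1, 'l':1, 'n':1, 'o':1, 'r':1, 'y':1
C (first-col start): C('$')=0, C('C')=1, C('G')=2, C('a')=3, C('d')=4, C('f')=5, C('g')=6, C('l')=7, C('n')=8, C('o')=9, C('r')=10, C('y')=11
L[0]='C': occ=0, LF[0]=C('C')+0=1+0=1
L[1]='G': occ=0, LF[1]=C('G')+0=2+0=2
L[2]='y': occ=0, LF[2]=C('y')+0=11+0=11
L[3]='r': occ=0, LF[3]=C('r')+0=10+0=10
L[4]='$': occ=0, LF[4]=C('$')+0=0+0=0
L[5]='n': occ=0, LF[5]=C('n')+0=8+0=8
L[6]='a': occ=0, LF[6]=C('a')+0=3+0=3
L[7]='f': occ=0, LF[7]=C('f')+0=5+0=5
L[8]='o': occ=0, LF[8]=C('o')+0=9+0=9
L[9]='g': occ=0, LF[9]=C('g')+0=6+0=6
L[10]='d': occ=0, LF[10]=C('d')+0=4+0=4
L[11]='l': occ=0, LF[11]=C('l')+0=7+0=7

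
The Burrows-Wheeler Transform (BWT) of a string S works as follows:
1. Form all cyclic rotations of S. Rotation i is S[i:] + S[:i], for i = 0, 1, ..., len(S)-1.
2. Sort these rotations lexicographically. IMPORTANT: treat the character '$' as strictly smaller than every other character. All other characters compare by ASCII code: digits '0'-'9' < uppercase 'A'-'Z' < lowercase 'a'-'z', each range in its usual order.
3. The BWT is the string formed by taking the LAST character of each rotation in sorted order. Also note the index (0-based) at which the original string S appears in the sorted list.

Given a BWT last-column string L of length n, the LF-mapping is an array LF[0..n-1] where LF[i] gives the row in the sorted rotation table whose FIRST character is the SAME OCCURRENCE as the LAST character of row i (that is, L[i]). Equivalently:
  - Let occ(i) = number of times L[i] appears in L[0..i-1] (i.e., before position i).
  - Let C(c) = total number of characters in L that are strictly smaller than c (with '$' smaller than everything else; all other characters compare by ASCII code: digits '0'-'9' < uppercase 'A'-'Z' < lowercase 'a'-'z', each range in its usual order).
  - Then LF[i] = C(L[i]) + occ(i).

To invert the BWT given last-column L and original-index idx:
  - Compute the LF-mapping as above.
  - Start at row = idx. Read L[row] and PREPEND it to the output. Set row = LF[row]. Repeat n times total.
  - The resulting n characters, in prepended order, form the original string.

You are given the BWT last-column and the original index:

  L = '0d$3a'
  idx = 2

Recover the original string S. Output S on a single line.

LF mapping: 1 4 0 2 3
Walk LF starting at row 2, prepending L[row]:
  step 1: row=2, L[2]='$', prepend. Next row=LF[2]=0
  step 2: row=0, L[0]='0', prepend. Next row=LF[0]=1
  step 3: row=1, L[1]='d', prepend. Next row=LF[1]=4
  step 4: row=4, L[4]='a', prepend. Next row=LF[4]=3
  step 5: row=3, L[3]='3', prepend. Next row=LF[3]=2
Reversed output: 3ad0$

Answer: 3ad0$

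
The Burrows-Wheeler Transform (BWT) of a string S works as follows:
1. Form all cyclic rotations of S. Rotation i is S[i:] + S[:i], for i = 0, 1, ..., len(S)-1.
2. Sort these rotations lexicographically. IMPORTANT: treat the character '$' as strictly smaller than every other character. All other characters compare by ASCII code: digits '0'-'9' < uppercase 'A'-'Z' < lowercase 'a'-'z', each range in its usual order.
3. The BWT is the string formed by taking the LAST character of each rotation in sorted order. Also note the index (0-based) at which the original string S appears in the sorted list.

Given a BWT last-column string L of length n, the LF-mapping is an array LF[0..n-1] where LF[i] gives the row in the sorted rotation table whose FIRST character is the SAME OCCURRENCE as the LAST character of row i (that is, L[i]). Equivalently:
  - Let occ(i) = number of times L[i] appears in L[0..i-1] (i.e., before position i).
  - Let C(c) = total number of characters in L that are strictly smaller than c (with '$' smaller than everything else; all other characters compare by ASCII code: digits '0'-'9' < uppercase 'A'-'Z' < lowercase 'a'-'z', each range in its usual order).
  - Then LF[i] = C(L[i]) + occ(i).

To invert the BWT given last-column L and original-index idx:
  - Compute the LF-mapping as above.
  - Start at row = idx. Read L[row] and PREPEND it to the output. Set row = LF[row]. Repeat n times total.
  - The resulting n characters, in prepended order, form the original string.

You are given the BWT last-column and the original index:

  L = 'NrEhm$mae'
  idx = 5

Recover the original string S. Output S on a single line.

Answer: hammerEN$

Derivation:
LF mapping: 2 8 1 5 6 0 7 3 4
Walk LF starting at row 5, prepending L[row]:
  step 1: row=5, L[5]='$', prepend. Next row=LF[5]=0
  step 2: row=0, L[0]='N', prepend. Next row=LF[0]=2
  step 3: row=2, L[2]='E', prepend. Next row=LF[2]=1
  step 4: row=1, L[1]='r', prepend. Next row=LF[1]=8
  step 5: row=8, L[8]='e', prepend. Next row=LF[8]=4
  step 6: row=4, L[4]='m', prepend. Next row=LF[4]=6
  step 7: row=6, L[6]='m', prepend. Next row=LF[6]=7
  step 8: row=7, L[7]='a', prepend. Next row=LF[7]=3
  step 9: row=3, L[3]='h', prepend. Next row=LF[3]=5
Reversed output: hammerEN$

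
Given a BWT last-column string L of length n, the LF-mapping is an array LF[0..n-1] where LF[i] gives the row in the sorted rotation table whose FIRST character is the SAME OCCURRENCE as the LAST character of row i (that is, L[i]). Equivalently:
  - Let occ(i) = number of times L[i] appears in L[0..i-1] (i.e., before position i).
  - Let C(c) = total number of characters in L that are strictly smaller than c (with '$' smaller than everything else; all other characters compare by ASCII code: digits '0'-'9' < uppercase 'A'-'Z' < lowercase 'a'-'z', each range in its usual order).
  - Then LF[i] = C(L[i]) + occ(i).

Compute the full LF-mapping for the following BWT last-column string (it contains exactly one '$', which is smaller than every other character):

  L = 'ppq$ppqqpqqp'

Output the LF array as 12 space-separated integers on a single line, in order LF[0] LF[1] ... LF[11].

Answer: 1 2 7 0 3 4 8 9 5 10 11 6

Derivation:
Char counts: '$':1, 'p':6, 'q':5
C (first-col start): C('$')=0, C('p')=1, C('q')=7
L[0]='p': occ=0, LF[0]=C('p')+0=1+0=1
L[1]='p': occ=1, LF[1]=C('p')+1=1+1=2
L[2]='q': occ=0, LF[2]=C('q')+0=7+0=7
L[3]='$': occ=0, LF[3]=C('$')+0=0+0=0
L[4]='p': occ=2, LF[4]=C('p')+2=1+2=3
L[5]='p': occ=3, LF[5]=C('p')+3=1+3=4
L[6]='q': occ=1, LF[6]=C('q')+1=7+1=8
L[7]='q': occ=2, LF[7]=C('q')+2=7+2=9
L[8]='p': occ=4, LF[8]=C('p')+4=1+4=5
L[9]='q': occ=3, LF[9]=C('q')+3=7+3=10
L[10]='q': occ=4, LF[10]=C('q')+4=7+4=11
L[11]='p': occ=5, LF[11]=C('p')+5=1+5=6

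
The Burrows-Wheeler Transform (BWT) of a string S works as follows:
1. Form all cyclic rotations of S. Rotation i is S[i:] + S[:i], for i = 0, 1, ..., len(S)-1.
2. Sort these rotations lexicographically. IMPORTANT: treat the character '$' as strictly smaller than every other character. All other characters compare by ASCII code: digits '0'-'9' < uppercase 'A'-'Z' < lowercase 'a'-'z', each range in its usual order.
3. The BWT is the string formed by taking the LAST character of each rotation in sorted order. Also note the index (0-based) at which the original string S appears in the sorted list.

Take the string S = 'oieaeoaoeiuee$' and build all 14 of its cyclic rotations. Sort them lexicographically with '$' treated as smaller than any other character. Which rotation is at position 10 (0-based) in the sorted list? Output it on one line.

Answer: oaoeiuee$oieae

Derivation:
All 14 rotations (rotation i = S[i:]+S[:i]):
  rot[0] = oieaeoaoeiuee$
  rot[1] = ieaeoaoeiuee$o
  rot[2] = eaeoaoeiuee$oi
  rot[3] = aeoaoeiuee$oie
  rot[4] = eoaoeiuee$oiea
  rot[5] = oaoeiuee$oieae
  rot[6] = aoeiuee$oieaeo
  rot[7] = oeiuee$oieaeoa
  rot[8] = eiuee$oieaeoao
  rot[9] = iuee$oieaeoaoe
  rot[10] = uee$oieaeoaoei
  rot[11] = ee$oieaeoaoeiu
  rot[12] = e$oieaeoaoeiue
  rot[13] = $oieaeoaoeiuee
Sorted (with $ < everything):
  sorted[0] = $oieaeoaoeiuee
  sorted[1] = aeoaoeiuee$oie
  sorted[2] = aoeiuee$oieaeo
  sorted[3] = e$oieaeoaoeiue
  sorted[4] = eaeoaoeiuee$oi
  sorted[5] = ee$oieaeoaoeiu
  sorted[6] = eiuee$oieaeoao
  sorted[7] = eoaoeiuee$oiea
  sorted[8] = ieaeoaoeiuee$o
  sorted[9] = iuee$oieaeoaoe
  sorted[10] = oaoeiuee$oieae
  sorted[11] = oeiuee$oieaeoa
  sorted[12] = oieaeoaoeiuee$
  sorted[13] = uee$oieaeoaoei
sorted[10] = oaoeiuee$oieae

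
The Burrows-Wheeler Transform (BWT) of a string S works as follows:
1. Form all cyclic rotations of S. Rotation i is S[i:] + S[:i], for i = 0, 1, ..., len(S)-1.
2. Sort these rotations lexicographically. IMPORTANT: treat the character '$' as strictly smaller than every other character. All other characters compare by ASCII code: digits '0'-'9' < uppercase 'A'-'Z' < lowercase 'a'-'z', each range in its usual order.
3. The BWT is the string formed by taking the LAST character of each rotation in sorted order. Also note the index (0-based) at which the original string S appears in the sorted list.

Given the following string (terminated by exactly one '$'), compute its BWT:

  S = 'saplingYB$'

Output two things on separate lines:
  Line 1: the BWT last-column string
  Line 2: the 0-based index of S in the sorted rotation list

All 10 rotations (rotation i = S[i:]+S[:i]):
  rot[0] = saplingYB$
  rot[1] = aplingYB$s
  rot[2] = plingYB$sa
  rot[3] = lingYB$sap
  rot[4] = ingYB$sapl
  rot[5] = ngYB$sapli
  rot[6] = gYB$saplin
  rot[7] = YB$sapling
  rot[8] = B$saplingY
  rot[9] = $saplingYB
Sorted (with $ < everything):
  sorted[0] = $saplingYB  (last char: 'B')
  sorted[1] = B$saplingY  (last char: 'Y')
  sorted[2] = YB$sapling  (last char: 'g')
  sorted[3] = aplingYB$s  (last char: 's')
  sorted[4] = gYB$saplin  (last char: 'n')
  sorted[5] = ingYB$sapl  (last char: 'l')
  sorted[6] = lingYB$sap  (last char: 'p')
  sorted[7] = ngYB$sapli  (last char: 'i')
  sorted[8] = plingYB$sa  (last char: 'a')
  sorted[9] = saplingYB$  (last char: '$')
Last column: BYgsnlpia$
Original string S is at sorted index 9

Answer: BYgsnlpia$
9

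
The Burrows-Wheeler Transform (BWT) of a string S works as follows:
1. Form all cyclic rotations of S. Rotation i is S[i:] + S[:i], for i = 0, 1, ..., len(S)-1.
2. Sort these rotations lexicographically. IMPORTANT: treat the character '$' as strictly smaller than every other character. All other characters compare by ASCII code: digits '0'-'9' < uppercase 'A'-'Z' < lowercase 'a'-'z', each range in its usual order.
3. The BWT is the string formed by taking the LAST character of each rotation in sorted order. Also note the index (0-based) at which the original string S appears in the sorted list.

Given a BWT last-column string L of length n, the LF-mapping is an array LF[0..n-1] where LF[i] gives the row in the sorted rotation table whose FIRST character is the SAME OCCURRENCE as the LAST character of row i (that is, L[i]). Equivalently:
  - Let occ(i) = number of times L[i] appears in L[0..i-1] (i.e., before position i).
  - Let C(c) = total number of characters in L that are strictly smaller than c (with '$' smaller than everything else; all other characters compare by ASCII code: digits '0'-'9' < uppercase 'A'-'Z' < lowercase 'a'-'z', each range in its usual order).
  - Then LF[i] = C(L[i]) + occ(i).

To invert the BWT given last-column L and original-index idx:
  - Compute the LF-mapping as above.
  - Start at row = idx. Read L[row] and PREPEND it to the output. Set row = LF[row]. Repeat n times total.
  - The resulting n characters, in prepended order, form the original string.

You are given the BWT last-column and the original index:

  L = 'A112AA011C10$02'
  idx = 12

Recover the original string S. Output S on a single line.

Answer: A101112C20A10A$

Derivation:
LF mapping: 11 4 5 9 12 13 1 6 7 14 8 2 0 3 10
Walk LF starting at row 12, prepending L[row]:
  step 1: row=12, L[12]='$', prepend. Next row=LF[12]=0
  step 2: row=0, L[0]='A', prepend. Next row=LF[0]=11
  step 3: row=11, L[11]='0', prepend. Next row=LF[11]=2
  step 4: row=2, L[2]='1', prepend. Next row=LF[2]=5
  step 5: row=5, L[5]='A', prepend. Next row=LF[5]=13
  step 6: row=13, L[13]='0', prepend. Next row=LF[13]=3
  step 7: row=3, L[3]='2', prepend. Next row=LF[3]=9
  step 8: row=9, L[9]='C', prepend. Next row=LF[9]=14
  step 9: row=14, L[14]='2', prepend. Next row=LF[14]=10
  step 10: row=10, L[10]='1', prepend. Next row=LF[10]=8
  step 11: row=8, L[8]='1', prepend. Next row=LF[8]=7
  step 12: row=7, L[7]='1', prepend. Next row=LF[7]=6
  step 13: row=6, L[6]='0', prepend. Next row=LF[6]=1
  step 14: row=1, L[1]='1', prepend. Next row=LF[1]=4
  step 15: row=4, L[4]='A', prepend. Next row=LF[4]=12
Reversed output: A101112C20A10A$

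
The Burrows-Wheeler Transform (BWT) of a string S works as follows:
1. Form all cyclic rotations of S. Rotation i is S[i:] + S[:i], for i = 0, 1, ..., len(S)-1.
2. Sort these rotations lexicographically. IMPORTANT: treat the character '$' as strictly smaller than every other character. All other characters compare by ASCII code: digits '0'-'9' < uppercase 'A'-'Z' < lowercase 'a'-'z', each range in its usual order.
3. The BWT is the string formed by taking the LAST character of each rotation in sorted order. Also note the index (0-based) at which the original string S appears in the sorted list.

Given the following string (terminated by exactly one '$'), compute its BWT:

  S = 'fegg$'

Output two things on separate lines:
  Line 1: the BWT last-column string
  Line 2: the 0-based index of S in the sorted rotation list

Answer: gf$ge
2

Derivation:
All 5 rotations (rotation i = S[i:]+S[:i]):
  rot[0] = fegg$
  rot[1] = egg$f
  rot[2] = gg$fe
  rot[3] = g$feg
  rot[4] = $fegg
Sorted (with $ < everything):
  sorted[0] = $fegg  (last char: 'g')
  sorted[1] = egg$f  (last char: 'f')
  sorted[2] = fegg$  (last char: '$')
  sorted[3] = g$feg  (last char: 'g')
  sorted[4] = gg$fe  (last char: 'e')
Last column: gf$ge
Original string S is at sorted index 2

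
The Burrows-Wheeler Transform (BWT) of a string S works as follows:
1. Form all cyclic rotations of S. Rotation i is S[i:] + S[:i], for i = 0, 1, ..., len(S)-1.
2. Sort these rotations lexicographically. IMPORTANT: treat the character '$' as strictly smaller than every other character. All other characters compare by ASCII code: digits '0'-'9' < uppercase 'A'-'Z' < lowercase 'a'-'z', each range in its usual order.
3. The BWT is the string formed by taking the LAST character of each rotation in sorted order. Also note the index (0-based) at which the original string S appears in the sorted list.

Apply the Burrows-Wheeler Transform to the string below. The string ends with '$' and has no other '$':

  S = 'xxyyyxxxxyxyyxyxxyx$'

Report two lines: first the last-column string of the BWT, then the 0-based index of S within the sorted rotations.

All 20 rotations (rotation i = S[i:]+S[:i]):
  rot[0] = xxyyyxxxxyxyyxyxxyx$
  rot[1] = xyyyxxxxyxyyxyxxyx$x
  rot[2] = yyyxxxxyxyyxyxxyx$xx
  rot[3] = yyxxxxyxyyxyxxyx$xxy
  rot[4] = yxxxxyxyyxyxxyx$xxyy
  rot[5] = xxxxyxyyxyxxyx$xxyyy
  rot[6] = xxxyxyyxyxxyx$xxyyyx
  rot[7] = xxyxyyxyxxyx$xxyyyxx
  rot[8] = xyxyyxyxxyx$xxyyyxxx
  rot[9] = yxyyxyxxyx$xxyyyxxxx
  rot[10] = xyyxyxxyx$xxyyyxxxxy
  rot[11] = yyxyxxyx$xxyyyxxxxyx
  rot[12] = yxyxxyx$xxyyyxxxxyxy
  rot[13] = xyxxyx$xxyyyxxxxyxyy
  rot[14] = yxxyx$xxyyyxxxxyxyyx
  rot[15] = xxyx$xxyyyxxxxyxyyxy
  rot[16] = xyx$xxyyyxxxxyxyyxyx
  rot[17] = yx$xxyyyxxxxyxyyxyxx
  rot[18] = x$xxyyyxxxxyxyyxyxxy
  rot[19] = $xxyyyxxxxyxyyxyxxyx
Sorted (with $ < everything):
  sorted[0] = $xxyyyxxxxyxyyxyxxyx  (last char: 'x')
  sorted[1] = x$xxyyyxxxxyxyyxyxxy  (last char: 'y')
  sorted[2] = xxxxyxyyxyxxyx$xxyyy  (last char: 'y')
  sorted[3] = xxxyxyyxyxxyx$xxyyyx  (last char: 'x')
  sorted[4] = xxyx$xxyyyxxxxyxyyxy  (last char: 'y')
  sorted[5] = xxyxyyxyxxyx$xxyyyxx  (last char: 'x')
  sorted[6] = xxyyyxxxxyxyyxyxxyx$  (last char: '$')
  sorted[7] = xyx$xxyyyxxxxyxyyxyx  (last char: 'x')
  sorted[8] = xyxxyx$xxyyyxxxxyxyy  (last char: 'y')
  sorted[9] = xyxyyxyxxyx$xxyyyxxx  (last char: 'x')
  sorted[10] = xyyxyxxyx$xxyyyxxxxy  (last char: 'y')
  sorted[11] = xyyyxxxxyxyyxyxxyx$x  (last char: 'x')
  sorted[12] = yx$xxyyyxxxxyxyyxyxx  (last char: 'x')
  sorted[13] = yxxxxyxyyxyxxyx$xxyy  (last char: 'y')
  sorted[14] = yxxyx$xxyyyxxxxyxyyx  (last char: 'x')
  sorted[15] = yxyxxyx$xxyyyxxxxyxy  (last char: 'y')
  sorted[16] = yxyyxyxxyx$xxyyyxxxx  (last char: 'x')
  sorted[17] = yyxxxxyxyyxyxxyx$xxy  (last char: 'y')
  sorted[18] = yyxyxxyx$xxyyyxxxxyx  (last char: 'x')
  sorted[19] = yyyxxxxyxyyxyxxyx$xx  (last char: 'x')
Last column: xyyxyx$xyxyxxyxyxyxx
Original string S is at sorted index 6

Answer: xyyxyx$xyxyxxyxyxyxx
6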